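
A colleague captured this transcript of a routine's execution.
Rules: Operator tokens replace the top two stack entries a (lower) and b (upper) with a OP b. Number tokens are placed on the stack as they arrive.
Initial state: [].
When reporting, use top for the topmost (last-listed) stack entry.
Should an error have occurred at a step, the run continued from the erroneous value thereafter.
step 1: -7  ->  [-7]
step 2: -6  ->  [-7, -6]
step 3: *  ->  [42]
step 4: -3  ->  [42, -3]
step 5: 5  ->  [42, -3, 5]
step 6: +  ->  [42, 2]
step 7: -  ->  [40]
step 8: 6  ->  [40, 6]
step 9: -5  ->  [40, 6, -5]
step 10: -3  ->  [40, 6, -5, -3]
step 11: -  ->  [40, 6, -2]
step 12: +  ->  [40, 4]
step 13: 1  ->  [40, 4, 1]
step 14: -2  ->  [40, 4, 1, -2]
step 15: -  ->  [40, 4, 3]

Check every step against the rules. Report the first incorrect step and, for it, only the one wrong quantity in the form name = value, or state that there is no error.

step 1: push -7: top = -7 -> exactly as logged
step 2: push -6: top = -6 -> no discrepancy
step 3: -7 * -6 = 42 -> in agreement
step 4: push -3: top = -3 -> checks out
step 5: push 5: top = 5 -> consistent with the transcript
step 6: -3 + 5 = 2 -> agrees with the transcript
step 7: 42 - 2 = 40 -> confirmed correct
step 8: push 6: top = 6 -> verified
step 9: push -5: top = -5 -> in agreement
step 10: push -3: top = -3 -> agrees with the transcript
step 11: -5 - -3 = -2 -> in agreement
step 12: 6 + -2 = 4 -> same as recorded
step 13: push 1: top = 1 -> confirmed correct
step 14: push -2: top = -2 -> no discrepancy
step 15: 1 - -2 = 3 -> same as recorded
Every step is consistent.

no error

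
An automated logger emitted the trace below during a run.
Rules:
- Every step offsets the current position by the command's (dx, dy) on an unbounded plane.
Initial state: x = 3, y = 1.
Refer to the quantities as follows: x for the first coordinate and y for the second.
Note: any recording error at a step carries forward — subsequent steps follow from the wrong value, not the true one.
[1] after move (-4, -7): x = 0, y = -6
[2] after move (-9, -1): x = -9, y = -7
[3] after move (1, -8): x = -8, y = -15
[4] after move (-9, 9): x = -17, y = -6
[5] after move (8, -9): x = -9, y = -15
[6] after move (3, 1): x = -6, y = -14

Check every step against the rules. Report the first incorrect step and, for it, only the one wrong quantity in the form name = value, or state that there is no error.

Recomputing the run from the initial state:
step 1: x = -1, y = -6
step 2: x = -10, y = -7
step 3: x = -9, y = -15
step 4: x = -18, y = -6
step 5: x = -10, y = -15
step 6: x = -7, y = -14
The first disagreement with the trace is at step 1, where the value should be x = -1.

step 1, x = -1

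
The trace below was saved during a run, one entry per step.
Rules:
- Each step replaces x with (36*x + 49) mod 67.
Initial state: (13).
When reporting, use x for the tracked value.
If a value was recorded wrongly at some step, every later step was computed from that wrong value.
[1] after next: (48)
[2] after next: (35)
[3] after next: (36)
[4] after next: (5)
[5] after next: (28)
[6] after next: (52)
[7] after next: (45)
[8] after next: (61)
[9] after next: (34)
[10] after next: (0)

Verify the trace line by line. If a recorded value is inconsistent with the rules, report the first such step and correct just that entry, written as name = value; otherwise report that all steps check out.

1. x = (36*13 + 49) mod 67 = 48 (exactly as logged)
2. x = (36*48 + 49) mod 67 = 35 (exactly as logged)
3. x = (36*35 + 49) mod 67 = 36 (matches)
4. x = (36*36 + 49) mod 67 = 5 (in agreement)
5. x = (36*5 + 49) mod 67 = 28 (exactly as logged)
6. x = (36*28 + 49) mod 67 = 52 (verified)
7. x = (36*52 + 49) mod 67 = 45 (same as recorded)
8. x = (36*45 + 49) mod 67 = 61 (agrees with the trace)
9. x = (36*61 + 49) mod 67 = 34 (agrees with the trace)
10. x = (36*34 + 49) mod 67 = 0 (verified)
Every step is consistent.

no error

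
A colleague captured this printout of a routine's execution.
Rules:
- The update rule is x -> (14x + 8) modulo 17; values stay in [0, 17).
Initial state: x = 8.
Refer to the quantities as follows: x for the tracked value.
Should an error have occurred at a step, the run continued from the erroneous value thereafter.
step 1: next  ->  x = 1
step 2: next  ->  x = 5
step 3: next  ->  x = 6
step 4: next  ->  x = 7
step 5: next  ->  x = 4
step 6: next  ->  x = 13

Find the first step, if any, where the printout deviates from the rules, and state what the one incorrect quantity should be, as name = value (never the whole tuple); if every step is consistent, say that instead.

Step 1: x = (14*8 + 8) mod 17 = 1 — agrees with the printout.
Step 2: x = (14*1 + 8) mod 17 = 5 — matches.
Step 3: x = (14*5 + 8) mod 17 = 10 — not what was recorded.
The earliest wrong entry is at step 3: it should read x = 10.

step 3, x = 10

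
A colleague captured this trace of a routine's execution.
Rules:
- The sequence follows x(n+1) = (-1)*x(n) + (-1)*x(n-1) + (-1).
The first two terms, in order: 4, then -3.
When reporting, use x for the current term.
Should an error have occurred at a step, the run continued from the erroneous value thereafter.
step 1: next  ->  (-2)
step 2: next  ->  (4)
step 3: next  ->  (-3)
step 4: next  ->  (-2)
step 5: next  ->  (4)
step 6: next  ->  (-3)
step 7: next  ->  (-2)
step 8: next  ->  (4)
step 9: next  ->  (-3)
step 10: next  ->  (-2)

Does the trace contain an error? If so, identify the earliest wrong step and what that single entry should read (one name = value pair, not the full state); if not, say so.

Step 1: x = -1*(-3) + (-1)*(4) + (-1) = -2 — matches.
Step 2: x = -1*(-2) + (-1)*(-3) + (-1) = 4 — in agreement.
Step 3: x = -1*(4) + (-1)*(-2) + (-1) = -3 — checks out.
Step 4: x = -1*(-3) + (-1)*(4) + (-1) = -2 — no discrepancy.
Step 5: x = -1*(-2) + (-1)*(-3) + (-1) = 4 — confirmed correct.
Step 6: x = -1*(4) + (-1)*(-2) + (-1) = -3 — no discrepancy.
Step 7: x = -1*(-3) + (-1)*(4) + (-1) = -2 — confirmed correct.
Step 8: x = -1*(-2) + (-1)*(-3) + (-1) = 4 — in agreement.
Step 9: x = -1*(4) + (-1)*(-2) + (-1) = -3 — matches.
Step 10: x = -1*(-3) + (-1)*(4) + (-1) = -2 — consistent with the trace.
Nothing is out of place; the run is error-free.

no error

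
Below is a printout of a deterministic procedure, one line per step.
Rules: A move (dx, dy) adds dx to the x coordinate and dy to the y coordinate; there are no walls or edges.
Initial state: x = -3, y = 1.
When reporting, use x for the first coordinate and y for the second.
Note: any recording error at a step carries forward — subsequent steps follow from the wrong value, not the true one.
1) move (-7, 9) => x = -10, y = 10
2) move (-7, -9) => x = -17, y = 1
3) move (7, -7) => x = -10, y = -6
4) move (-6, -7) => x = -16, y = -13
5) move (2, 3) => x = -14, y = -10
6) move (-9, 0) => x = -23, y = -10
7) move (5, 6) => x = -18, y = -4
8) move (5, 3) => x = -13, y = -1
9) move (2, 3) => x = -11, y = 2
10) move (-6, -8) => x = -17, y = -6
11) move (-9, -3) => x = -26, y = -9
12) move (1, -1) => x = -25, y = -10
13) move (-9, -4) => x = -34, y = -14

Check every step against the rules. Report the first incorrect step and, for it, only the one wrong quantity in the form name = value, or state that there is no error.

step 1: x = -3 + (-7) = -10, y = 1 + (9) = 10 -> agrees with the printout
step 2: x = -10 + (-7) = -17, y = 10 + (-9) = 1 -> verified
step 3: x = -17 + (7) = -10, y = 1 + (-7) = -6 -> in agreement
step 4: x = -10 + (-6) = -16, y = -6 + (-7) = -13 -> verified
step 5: x = -16 + (2) = -14, y = -13 + (3) = -10 -> no discrepancy
step 6: x = -14 + (-9) = -23, y = -10 + (0) = -10 -> verified
step 7: x = -23 + (5) = -18, y = -10 + (6) = -4 -> consistent with the printout
step 8: x = -18 + (5) = -13, y = -4 + (3) = -1 -> same as recorded
step 9: x = -13 + (2) = -11, y = -1 + (3) = 2 -> matches
step 10: x = -11 + (-6) = -17, y = 2 + (-8) = -6 -> in agreement
step 11: x = -17 + (-9) = -26, y = -6 + (-3) = -9 -> verified
step 12: x = -26 + (1) = -25, y = -9 + (-1) = -10 -> confirmed correct
step 13: x = -25 + (-9) = -34, y = -10 + (-4) = -14 -> consistent with the printout
No step deviates from the rules.

no error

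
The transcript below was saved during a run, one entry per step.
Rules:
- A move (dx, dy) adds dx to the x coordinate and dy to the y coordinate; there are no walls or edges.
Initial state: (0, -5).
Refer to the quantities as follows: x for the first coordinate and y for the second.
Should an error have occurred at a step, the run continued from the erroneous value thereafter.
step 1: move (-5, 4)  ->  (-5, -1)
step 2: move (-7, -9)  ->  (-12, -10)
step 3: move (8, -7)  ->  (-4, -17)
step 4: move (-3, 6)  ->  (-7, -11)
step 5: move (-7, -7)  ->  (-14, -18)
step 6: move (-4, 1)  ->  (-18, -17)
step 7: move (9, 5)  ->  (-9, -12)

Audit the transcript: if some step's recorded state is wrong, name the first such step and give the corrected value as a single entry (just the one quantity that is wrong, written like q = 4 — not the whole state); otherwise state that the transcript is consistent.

1. x = 0 + (-5) = -5, y = -5 + (4) = -1 (same as recorded)
2. x = -5 + (-7) = -12, y = -1 + (-9) = -10 (exactly as logged)
3. x = -12 + (8) = -4, y = -10 + (-7) = -17 (agrees with the transcript)
4. x = -4 + (-3) = -7, y = -17 + (6) = -11 (no discrepancy)
5. x = -7 + (-7) = -14, y = -11 + (-7) = -18 (verified)
6. x = -14 + (-4) = -18, y = -18 + (1) = -17 (exactly as logged)
7. x = -18 + (9) = -9, y = -17 + (5) = -12 (matches)
Each recorded entry agrees with the recomputation.

no error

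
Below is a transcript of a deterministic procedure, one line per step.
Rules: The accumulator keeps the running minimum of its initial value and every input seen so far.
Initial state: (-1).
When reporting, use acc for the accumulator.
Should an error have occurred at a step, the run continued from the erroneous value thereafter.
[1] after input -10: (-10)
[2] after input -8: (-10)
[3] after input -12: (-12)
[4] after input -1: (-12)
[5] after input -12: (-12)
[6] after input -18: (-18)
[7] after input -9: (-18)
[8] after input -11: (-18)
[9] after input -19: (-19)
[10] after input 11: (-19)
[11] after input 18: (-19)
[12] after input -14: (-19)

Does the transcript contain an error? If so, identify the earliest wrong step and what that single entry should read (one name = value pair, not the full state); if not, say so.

Step 1: acc = min(-1, -10) = -10 — in agreement.
Step 2: acc = min(-10, -8) = -10 — matches.
Step 3: acc = min(-10, -12) = -12 — exactly as logged.
Step 4: acc = min(-12, -1) = -12 — consistent with the transcript.
Step 5: acc = min(-12, -12) = -12 — checks out.
Step 6: acc = min(-12, -18) = -18 — same as recorded.
Step 7: acc = min(-18, -9) = -18 — in agreement.
Step 8: acc = min(-18, -11) = -18 — confirmed correct.
Step 9: acc = min(-18, -19) = -19 — consistent with the transcript.
Step 10: acc = min(-19, 11) = -19 — in agreement.
Step 11: acc = min(-19, 18) = -19 — checks out.
Step 12: acc = min(-19, -14) = -19 — in agreement.
The recomputation confirms every line.

no error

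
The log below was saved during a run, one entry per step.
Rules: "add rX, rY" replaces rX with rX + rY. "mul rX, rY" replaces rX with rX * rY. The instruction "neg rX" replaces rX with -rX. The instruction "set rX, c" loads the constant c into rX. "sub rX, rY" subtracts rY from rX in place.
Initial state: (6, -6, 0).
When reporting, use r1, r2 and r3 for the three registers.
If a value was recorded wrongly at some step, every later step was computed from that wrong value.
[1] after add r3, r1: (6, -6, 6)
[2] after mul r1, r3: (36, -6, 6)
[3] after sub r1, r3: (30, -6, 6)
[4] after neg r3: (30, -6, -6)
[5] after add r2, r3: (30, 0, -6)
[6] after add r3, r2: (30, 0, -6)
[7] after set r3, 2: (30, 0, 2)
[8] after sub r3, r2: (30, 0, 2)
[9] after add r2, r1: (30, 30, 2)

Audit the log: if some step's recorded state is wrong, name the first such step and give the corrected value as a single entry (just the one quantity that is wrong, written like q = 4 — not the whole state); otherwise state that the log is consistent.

step 5, r2 = -12

Recomputing the run from the initial state:
step 1: r1 = 6, r2 = -6, r3 = 6
step 2: r1 = 36, r2 = -6, r3 = 6
step 3: r1 = 30, r2 = -6, r3 = 6
step 4: r1 = 30, r2 = -6, r3 = -6
step 5: r1 = 30, r2 = -12, r3 = -6
step 6: r1 = 30, r2 = -12, r3 = -18
step 7: r1 = 30, r2 = -12, r3 = 2
step 8: r1 = 30, r2 = -12, r3 = 14
step 9: r1 = 30, r2 = 18, r3 = 14
The first disagreement with the log is at step 5, where the value should be r2 = -12.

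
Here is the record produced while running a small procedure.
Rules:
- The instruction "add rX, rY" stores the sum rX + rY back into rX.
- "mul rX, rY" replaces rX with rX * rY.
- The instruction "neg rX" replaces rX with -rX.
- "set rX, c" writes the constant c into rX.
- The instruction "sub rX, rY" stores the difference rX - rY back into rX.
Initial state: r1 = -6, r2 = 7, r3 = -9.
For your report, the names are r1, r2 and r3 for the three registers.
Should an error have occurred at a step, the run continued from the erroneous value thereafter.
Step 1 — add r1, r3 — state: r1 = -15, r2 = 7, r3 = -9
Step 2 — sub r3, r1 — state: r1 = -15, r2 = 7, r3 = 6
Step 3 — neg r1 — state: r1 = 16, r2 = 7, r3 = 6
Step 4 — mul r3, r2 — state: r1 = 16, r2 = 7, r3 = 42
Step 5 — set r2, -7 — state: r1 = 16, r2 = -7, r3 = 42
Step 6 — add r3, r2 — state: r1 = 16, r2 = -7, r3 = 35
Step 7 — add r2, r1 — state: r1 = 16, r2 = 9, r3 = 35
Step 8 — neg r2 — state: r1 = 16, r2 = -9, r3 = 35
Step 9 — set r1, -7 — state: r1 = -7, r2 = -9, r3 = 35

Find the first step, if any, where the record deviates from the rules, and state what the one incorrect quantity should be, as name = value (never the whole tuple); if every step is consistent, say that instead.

step 3, r1 = 15

Step 1: r1 = -6 + -9 = -15 — exactly as logged.
Step 2: r3 = -9 - -15 = 6 — confirmed correct.
Step 3: r1 = -(-15) = 15 — the recorded entry deviates here.
First incorrect step: 3; the correct value is r1 = 15.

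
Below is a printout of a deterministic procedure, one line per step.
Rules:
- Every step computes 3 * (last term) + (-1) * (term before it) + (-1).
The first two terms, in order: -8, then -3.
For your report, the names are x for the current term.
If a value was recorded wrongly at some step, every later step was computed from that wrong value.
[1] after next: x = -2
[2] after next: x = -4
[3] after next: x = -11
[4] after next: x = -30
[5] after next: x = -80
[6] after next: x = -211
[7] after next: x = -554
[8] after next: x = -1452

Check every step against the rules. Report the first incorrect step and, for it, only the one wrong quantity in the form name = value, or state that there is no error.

no error

step 1: x = 3*(-3) + (-1)*(-8) + (-1) = -2 -> same as recorded
step 2: x = 3*(-2) + (-1)*(-3) + (-1) = -4 -> same as recorded
step 3: x = 3*(-4) + (-1)*(-2) + (-1) = -11 -> consistent with the printout
step 4: x = 3*(-11) + (-1)*(-4) + (-1) = -30 -> no discrepancy
step 5: x = 3*(-30) + (-1)*(-11) + (-1) = -80 -> checks out
step 6: x = 3*(-80) + (-1)*(-30) + (-1) = -211 -> checks out
step 7: x = 3*(-211) + (-1)*(-80) + (-1) = -554 -> in agreement
step 8: x = 3*(-554) + (-1)*(-211) + (-1) = -1452 -> verified
All steps check out; nothing to correct.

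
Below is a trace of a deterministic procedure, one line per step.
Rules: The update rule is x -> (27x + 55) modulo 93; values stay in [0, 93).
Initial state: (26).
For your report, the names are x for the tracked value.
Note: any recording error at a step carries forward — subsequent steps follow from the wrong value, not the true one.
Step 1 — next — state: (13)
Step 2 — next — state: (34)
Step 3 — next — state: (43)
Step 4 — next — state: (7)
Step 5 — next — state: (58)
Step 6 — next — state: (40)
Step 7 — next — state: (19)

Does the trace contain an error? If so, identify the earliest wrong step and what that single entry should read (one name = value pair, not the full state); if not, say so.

Recomputing the run from the initial state:
step 1: x = 13
step 2: x = 34
step 3: x = 43
step 4: x = 7
step 5: x = 58
step 6: x = 40
step 7: x = 19
This matches the trace at every step.

no error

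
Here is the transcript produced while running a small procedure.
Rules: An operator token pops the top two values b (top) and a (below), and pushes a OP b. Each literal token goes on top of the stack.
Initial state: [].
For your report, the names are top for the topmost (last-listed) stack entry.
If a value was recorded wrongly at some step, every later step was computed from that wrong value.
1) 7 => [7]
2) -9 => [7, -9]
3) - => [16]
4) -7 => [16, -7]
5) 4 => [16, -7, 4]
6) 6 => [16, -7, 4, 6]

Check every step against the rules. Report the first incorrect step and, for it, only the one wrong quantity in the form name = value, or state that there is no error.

no error

1. push 7: top = 7 (in agreement)
2. push -9: top = -9 (in agreement)
3. 7 - -9 = 16 (verified)
4. push -7: top = -7 (agrees with the transcript)
5. push 4: top = 4 (verified)
6. push 6: top = 6 (confirmed correct)
Nothing is out of place; the run is error-free.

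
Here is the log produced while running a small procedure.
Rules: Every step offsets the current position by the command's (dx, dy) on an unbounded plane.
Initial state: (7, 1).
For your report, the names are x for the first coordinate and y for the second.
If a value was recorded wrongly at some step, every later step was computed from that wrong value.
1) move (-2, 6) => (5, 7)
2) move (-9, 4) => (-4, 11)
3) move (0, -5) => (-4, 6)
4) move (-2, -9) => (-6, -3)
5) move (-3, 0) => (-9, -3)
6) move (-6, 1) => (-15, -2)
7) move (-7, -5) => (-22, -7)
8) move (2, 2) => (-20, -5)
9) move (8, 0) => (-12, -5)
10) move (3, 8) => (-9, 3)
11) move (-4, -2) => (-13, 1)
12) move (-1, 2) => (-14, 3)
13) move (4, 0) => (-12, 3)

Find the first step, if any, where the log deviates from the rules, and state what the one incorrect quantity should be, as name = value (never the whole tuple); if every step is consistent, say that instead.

step 13, x = -10

1. x = 7 + (-2) = 5, y = 1 + (6) = 7 (agrees with the log)
2. x = 5 + (-9) = -4, y = 7 + (4) = 11 (same as recorded)
3. x = -4 + (0) = -4, y = 11 + (-5) = 6 (in agreement)
4. x = -4 + (-2) = -6, y = 6 + (-9) = -3 (exactly as logged)
5. x = -6 + (-3) = -9, y = -3 + (0) = -3 (no discrepancy)
6. x = -9 + (-6) = -15, y = -3 + (1) = -2 (same as recorded)
7. x = -15 + (-7) = -22, y = -2 + (-5) = -7 (consistent with the log)
8. x = -22 + (2) = -20, y = -7 + (2) = -5 (checks out)
9. x = -20 + (8) = -12, y = -5 + (0) = -5 (agrees with the log)
10. x = -12 + (3) = -9, y = -5 + (8) = 3 (no discrepancy)
11. x = -9 + (-4) = -13, y = 3 + (-2) = 1 (checks out)
12. x = -13 + (-1) = -14, y = 1 + (2) = 3 (same as recorded)
13. x = -14 + (4) = -10, y = 3 + (0) = 3 (not what was recorded)
So the first discrepancy is step 13, where the right value is x = -10.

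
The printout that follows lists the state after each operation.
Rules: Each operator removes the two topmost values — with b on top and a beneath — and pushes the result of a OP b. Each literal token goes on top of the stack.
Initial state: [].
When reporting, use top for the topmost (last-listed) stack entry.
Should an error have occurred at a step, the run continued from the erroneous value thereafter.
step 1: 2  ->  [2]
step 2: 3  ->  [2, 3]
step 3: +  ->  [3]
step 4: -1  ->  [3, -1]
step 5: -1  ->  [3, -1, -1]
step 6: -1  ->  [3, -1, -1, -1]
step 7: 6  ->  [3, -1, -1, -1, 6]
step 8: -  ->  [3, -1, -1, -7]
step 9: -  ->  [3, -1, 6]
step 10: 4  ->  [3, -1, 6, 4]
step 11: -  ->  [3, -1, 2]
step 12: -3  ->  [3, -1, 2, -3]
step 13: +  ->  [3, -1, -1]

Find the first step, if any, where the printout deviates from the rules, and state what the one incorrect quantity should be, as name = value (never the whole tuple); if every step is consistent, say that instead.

Recomputing the run from the initial state:
step 1: [2]
step 2: [2, 3]
step 3: [5]
step 4: [5, -1]
step 5: [5, -1, -1]
step 6: [5, -1, -1, -1]
step 7: [5, -1, -1, -1, 6]
step 8: [5, -1, -1, -7]
step 9: [5, -1, 6]
step 10: [5, -1, 6, 4]
step 11: [5, -1, 2]
step 12: [5, -1, 2, -3]
step 13: [5, -1, -1]
The first disagreement with the printout is at step 3, where the value should be top = 5.

step 3, top = 5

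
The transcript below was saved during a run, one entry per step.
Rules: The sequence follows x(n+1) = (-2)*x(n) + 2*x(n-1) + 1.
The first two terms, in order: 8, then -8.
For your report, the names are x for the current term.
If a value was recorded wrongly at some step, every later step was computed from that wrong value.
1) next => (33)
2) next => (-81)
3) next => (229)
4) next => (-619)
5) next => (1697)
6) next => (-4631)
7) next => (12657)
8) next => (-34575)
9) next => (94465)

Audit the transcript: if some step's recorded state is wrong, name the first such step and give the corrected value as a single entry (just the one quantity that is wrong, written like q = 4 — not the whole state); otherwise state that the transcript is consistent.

Recomputing the run from the initial state:
step 1: x = 33
step 2: x = -81
step 3: x = 229
step 4: x = -619
step 5: x = 1697
step 6: x = -4631
step 7: x = 12657
step 8: x = -34575
step 9: x = 94465
This matches the transcript at every step.

no error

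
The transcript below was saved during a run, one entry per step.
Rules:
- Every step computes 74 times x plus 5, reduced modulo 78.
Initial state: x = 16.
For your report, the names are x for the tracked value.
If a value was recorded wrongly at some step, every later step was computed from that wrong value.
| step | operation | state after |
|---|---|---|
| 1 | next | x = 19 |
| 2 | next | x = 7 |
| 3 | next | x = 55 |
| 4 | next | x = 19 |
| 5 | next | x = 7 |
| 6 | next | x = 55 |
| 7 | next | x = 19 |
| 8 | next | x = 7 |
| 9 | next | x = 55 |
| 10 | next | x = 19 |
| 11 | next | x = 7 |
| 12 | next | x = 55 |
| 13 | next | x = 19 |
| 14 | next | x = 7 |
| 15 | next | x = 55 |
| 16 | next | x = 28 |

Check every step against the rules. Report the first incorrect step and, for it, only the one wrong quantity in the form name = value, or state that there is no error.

step 16, x = 19

step 1: x = (74*16 + 5) mod 78 = 19 -> agrees with the transcript
step 2: x = (74*19 + 5) mod 78 = 7 -> verified
step 3: x = (74*7 + 5) mod 78 = 55 -> in agreement
step 4: x = (74*55 + 5) mod 78 = 19 -> confirmed correct
step 5: x = (74*19 + 5) mod 78 = 7 -> verified
step 6: x = (74*7 + 5) mod 78 = 55 -> checks out
step 7: x = (74*55 + 5) mod 78 = 19 -> checks out
step 8: x = (74*19 + 5) mod 78 = 7 -> checks out
step 9: x = (74*7 + 5) mod 78 = 55 -> same as recorded
step 10: x = (74*55 + 5) mod 78 = 19 -> consistent with the transcript
step 11: x = (74*19 + 5) mod 78 = 7 -> matches
step 12: x = (74*7 + 5) mod 78 = 55 -> in agreement
step 13: x = (74*55 + 5) mod 78 = 19 -> verified
step 14: x = (74*19 + 5) mod 78 = 7 -> in agreement
step 15: x = (74*7 + 5) mod 78 = 55 -> agrees with the transcript
step 16: x = (74*55 + 5) mod 78 = 19 -> the transcript has a different value
First incorrect step: 16; the correct value is x = 19.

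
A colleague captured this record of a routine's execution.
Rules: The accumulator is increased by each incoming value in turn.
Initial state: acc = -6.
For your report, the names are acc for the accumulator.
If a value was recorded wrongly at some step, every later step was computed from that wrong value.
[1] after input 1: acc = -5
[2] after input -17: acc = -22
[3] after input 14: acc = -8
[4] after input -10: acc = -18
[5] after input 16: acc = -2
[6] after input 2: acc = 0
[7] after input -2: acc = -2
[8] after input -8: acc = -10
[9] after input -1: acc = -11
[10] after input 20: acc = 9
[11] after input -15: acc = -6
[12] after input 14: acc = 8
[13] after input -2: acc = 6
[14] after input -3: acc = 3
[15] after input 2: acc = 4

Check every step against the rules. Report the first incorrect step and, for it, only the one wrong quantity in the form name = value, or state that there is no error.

Recomputing the run from the initial state:
step 1: acc = -5
step 2: acc = -22
step 3: acc = -8
step 4: acc = -18
step 5: acc = -2
step 6: acc = 0
step 7: acc = -2
step 8: acc = -10
step 9: acc = -11
step 10: acc = 9
step 11: acc = -6
step 12: acc = 8
step 13: acc = 6
step 14: acc = 3
step 15: acc = 5
The first disagreement with the record is at step 15, where the value should be acc = 5.

step 15, acc = 5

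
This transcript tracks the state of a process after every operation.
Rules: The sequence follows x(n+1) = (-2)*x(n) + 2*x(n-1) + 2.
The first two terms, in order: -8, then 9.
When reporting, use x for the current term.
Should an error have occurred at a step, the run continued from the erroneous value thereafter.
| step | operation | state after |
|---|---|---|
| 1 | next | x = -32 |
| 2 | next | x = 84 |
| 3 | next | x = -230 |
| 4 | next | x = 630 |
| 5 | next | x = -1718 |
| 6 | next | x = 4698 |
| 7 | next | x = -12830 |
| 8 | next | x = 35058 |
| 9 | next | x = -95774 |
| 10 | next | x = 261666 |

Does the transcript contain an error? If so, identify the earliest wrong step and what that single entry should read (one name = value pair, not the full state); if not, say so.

no error

1. x = -2*(9) + (2)*(-8) + (2) = -32 (same as recorded)
2. x = -2*(-32) + (2)*(9) + (2) = 84 (no discrepancy)
3. x = -2*(84) + (2)*(-32) + (2) = -230 (matches)
4. x = -2*(-230) + (2)*(84) + (2) = 630 (checks out)
5. x = -2*(630) + (2)*(-230) + (2) = -1718 (checks out)
6. x = -2*(-1718) + (2)*(630) + (2) = 4698 (consistent with the transcript)
7. x = -2*(4698) + (2)*(-1718) + (2) = -12830 (exactly as logged)
8. x = -2*(-12830) + (2)*(4698) + (2) = 35058 (confirmed correct)
9. x = -2*(35058) + (2)*(-12830) + (2) = -95774 (checks out)
10. x = -2*(-95774) + (2)*(35058) + (2) = 261666 (confirmed correct)
Every step is consistent.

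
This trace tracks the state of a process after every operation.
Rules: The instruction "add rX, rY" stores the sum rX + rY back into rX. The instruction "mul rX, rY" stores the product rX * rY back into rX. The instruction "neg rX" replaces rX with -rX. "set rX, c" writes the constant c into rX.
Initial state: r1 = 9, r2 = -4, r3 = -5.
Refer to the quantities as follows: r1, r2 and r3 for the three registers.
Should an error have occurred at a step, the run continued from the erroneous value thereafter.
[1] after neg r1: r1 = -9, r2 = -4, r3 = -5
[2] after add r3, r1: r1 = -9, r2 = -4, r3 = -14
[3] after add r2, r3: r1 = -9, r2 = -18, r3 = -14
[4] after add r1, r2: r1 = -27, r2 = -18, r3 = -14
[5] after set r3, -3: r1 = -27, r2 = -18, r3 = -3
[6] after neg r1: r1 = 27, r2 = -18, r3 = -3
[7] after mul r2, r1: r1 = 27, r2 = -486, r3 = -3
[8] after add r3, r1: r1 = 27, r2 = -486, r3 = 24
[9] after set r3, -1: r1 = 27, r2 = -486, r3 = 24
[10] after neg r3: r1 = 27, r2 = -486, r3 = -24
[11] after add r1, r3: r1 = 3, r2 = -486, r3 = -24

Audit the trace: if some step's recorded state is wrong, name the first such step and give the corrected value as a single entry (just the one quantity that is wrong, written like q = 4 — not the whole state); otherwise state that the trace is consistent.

Recomputing the run from the initial state:
step 1: r1 = -9, r2 = -4, r3 = -5
step 2: r1 = -9, r2 = -4, r3 = -14
step 3: r1 = -9, r2 = -18, r3 = -14
step 4: r1 = -27, r2 = -18, r3 = -14
step 5: r1 = -27, r2 = -18, r3 = -3
step 6: r1 = 27, r2 = -18, r3 = -3
step 7: r1 = 27, r2 = -486, r3 = -3
step 8: r1 = 27, r2 = -486, r3 = 24
step 9: r1 = 27, r2 = -486, r3 = -1
step 10: r1 = 27, r2 = -486, r3 = 1
step 11: r1 = 28, r2 = -486, r3 = 1
The first disagreement with the trace is at step 9, where the value should be r3 = -1.

step 9, r3 = -1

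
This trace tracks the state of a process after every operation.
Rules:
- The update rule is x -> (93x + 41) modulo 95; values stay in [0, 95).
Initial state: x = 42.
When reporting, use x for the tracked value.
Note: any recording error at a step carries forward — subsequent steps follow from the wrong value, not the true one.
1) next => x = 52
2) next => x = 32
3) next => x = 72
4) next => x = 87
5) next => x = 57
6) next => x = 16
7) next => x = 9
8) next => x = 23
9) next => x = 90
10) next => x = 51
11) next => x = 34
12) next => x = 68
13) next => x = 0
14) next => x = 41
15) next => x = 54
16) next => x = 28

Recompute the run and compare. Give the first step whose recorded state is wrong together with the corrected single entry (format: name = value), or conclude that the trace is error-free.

Recomputing the run from the initial state:
step 1: x = 52
step 2: x = 32
step 3: x = 72
step 4: x = 87
step 5: x = 57
step 6: x = 22
step 7: x = 92
step 8: x = 47
step 9: x = 42
step 10: x = 52
step 11: x = 32
step 12: x = 72
step 13: x = 87
step 14: x = 57
step 15: x = 22
step 16: x = 92
The first disagreement with the trace is at step 6, where the value should be x = 22.

step 6, x = 22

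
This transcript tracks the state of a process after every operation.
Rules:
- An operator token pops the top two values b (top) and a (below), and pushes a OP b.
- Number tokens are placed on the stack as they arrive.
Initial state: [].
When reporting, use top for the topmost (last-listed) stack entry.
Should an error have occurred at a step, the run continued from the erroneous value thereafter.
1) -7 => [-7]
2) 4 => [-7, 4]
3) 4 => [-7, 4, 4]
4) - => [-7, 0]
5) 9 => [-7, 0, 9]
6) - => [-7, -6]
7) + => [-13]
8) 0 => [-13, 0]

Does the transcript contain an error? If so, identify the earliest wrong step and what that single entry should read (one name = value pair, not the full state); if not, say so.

step 6, top = -9

1. push -7: top = -7 (confirmed correct)
2. push 4: top = 4 (matches)
3. push 4: top = 4 (consistent with the transcript)
4. 4 - 4 = 0 (consistent with the transcript)
5. push 9: top = 9 (consistent with the transcript)
6. 0 - 9 = -9 (the transcript has a different value)
Conclusion: step 6 carries the first error; the entry should be top = -9.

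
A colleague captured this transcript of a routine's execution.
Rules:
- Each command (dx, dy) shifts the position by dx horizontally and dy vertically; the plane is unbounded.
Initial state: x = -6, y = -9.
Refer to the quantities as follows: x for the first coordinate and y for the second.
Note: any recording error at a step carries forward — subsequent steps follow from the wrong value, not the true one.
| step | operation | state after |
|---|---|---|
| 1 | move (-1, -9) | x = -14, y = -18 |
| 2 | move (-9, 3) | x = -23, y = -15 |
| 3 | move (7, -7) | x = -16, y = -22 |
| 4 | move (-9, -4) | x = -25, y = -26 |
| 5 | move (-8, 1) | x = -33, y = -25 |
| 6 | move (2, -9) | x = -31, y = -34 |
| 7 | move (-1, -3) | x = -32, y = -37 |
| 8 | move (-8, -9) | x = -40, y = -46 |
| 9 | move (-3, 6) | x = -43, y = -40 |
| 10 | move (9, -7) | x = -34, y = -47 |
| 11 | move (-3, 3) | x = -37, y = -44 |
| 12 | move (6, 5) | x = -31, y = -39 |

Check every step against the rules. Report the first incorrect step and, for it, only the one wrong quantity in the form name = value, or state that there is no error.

step 1, x = -7

Recomputing the run from the initial state:
step 1: x = -7, y = -18
step 2: x = -16, y = -15
step 3: x = -9, y = -22
step 4: x = -18, y = -26
step 5: x = -26, y = -25
step 6: x = -24, y = -34
step 7: x = -25, y = -37
step 8: x = -33, y = -46
step 9: x = -36, y = -40
step 10: x = -27, y = -47
step 11: x = -30, y = -44
step 12: x = -24, y = -39
The first disagreement with the transcript is at step 1, where the value should be x = -7.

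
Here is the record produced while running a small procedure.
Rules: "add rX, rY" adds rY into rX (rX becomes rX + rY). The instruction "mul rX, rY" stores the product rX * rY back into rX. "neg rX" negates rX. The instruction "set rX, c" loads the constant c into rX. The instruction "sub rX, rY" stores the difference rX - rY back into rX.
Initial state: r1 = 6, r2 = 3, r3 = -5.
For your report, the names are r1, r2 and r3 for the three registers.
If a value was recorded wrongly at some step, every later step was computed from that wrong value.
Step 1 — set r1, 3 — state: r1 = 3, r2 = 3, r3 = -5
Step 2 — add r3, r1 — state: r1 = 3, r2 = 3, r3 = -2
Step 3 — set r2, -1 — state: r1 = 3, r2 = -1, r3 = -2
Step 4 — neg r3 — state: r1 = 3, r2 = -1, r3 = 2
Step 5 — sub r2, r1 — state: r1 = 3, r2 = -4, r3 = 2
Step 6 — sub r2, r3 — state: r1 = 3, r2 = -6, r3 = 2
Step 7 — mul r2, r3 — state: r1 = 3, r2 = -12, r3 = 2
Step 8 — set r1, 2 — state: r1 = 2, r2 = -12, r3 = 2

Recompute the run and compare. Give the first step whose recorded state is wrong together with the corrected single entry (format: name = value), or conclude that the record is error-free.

no error

1. r1 = 3 (consistent with the record)
2. r3 = -5 + 3 = -2 (checks out)
3. r2 = -1 (checks out)
4. r3 = -(-2) = 2 (verified)
5. r2 = -1 - 3 = -4 (in agreement)
6. r2 = -4 - 2 = -6 (confirmed correct)
7. r2 = -6 * 2 = -12 (same as recorded)
8. r1 = 2 (verified)
No step deviates from the rules.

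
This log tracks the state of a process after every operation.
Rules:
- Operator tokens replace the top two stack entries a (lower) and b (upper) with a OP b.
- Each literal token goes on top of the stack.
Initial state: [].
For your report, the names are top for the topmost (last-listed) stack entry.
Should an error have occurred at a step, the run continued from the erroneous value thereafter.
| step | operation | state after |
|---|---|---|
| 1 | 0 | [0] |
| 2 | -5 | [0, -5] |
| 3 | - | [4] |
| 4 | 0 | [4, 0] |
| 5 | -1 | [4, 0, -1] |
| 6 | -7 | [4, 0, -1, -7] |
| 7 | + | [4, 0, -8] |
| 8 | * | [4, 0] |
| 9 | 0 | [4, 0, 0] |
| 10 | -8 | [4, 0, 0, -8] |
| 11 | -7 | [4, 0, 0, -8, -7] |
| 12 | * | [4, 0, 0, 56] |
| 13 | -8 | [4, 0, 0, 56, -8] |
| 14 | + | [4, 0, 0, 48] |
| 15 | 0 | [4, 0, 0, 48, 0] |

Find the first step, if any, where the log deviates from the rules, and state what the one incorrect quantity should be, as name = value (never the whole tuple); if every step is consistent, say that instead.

step 3, top = 5

Recomputing the run from the initial state:
step 1: [0]
step 2: [0, -5]
step 3: [5]
step 4: [5, 0]
step 5: [5, 0, -1]
step 6: [5, 0, -1, -7]
step 7: [5, 0, -8]
step 8: [5, 0]
step 9: [5, 0, 0]
step 10: [5, 0, 0, -8]
step 11: [5, 0, 0, -8, -7]
step 12: [5, 0, 0, 56]
step 13: [5, 0, 0, 56, -8]
step 14: [5, 0, 0, 48]
step 15: [5, 0, 0, 48, 0]
The first disagreement with the log is at step 3, where the value should be top = 5.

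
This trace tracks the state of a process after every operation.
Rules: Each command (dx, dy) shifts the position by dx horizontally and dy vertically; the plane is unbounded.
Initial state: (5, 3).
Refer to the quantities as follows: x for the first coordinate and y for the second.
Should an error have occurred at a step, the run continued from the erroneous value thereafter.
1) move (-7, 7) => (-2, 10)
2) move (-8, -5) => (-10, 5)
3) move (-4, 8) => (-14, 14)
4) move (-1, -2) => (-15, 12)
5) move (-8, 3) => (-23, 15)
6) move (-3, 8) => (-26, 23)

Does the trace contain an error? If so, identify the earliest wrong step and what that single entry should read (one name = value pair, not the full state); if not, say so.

step 3, y = 13

step 1: x = 5 + (-7) = -2, y = 3 + (7) = 10 -> in agreement
step 2: x = -2 + (-8) = -10, y = 10 + (-5) = 5 -> verified
step 3: x = -10 + (-4) = -14, y = 5 + (8) = 13 -> this is not what the trace shows
The audit stops at step 3: the recorded entry is wrong and should be y = 13.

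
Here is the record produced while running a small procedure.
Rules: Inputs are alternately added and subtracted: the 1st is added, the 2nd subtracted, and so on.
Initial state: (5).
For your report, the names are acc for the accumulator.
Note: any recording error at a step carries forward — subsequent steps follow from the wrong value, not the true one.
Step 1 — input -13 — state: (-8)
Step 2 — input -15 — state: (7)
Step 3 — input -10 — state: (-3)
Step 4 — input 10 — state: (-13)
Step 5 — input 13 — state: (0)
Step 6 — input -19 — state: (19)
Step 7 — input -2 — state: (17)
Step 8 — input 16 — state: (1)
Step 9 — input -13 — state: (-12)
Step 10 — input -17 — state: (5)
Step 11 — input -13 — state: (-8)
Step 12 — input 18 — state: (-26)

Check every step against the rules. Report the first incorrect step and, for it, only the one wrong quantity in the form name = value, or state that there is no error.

no error

Recomputing the run from the initial state:
step 1: acc = -8
step 2: acc = 7
step 3: acc = -3
step 4: acc = -13
step 5: acc = 0
step 6: acc = 19
step 7: acc = 17
step 8: acc = 1
step 9: acc = -12
step 10: acc = 5
step 11: acc = -8
step 12: acc = -26
This matches the record at every step.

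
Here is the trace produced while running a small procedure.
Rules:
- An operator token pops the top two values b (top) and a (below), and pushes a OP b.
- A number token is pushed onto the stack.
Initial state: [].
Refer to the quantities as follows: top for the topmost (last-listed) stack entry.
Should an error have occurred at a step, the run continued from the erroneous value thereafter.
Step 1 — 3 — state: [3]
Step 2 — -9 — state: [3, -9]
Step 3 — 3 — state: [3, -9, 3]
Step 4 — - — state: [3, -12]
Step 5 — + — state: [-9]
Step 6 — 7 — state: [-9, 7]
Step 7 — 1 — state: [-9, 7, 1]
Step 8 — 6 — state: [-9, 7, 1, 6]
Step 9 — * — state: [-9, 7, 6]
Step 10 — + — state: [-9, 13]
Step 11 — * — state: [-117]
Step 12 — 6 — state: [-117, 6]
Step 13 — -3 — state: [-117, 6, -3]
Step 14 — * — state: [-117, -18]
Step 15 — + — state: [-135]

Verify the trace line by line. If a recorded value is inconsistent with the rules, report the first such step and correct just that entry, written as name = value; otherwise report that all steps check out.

Step 1: push 3: top = 3 — checks out.
Step 2: push -9: top = -9 — consistent with the trace.
Step 3: push 3: top = 3 — exactly as logged.
Step 4: -9 - 3 = -12 — exactly as logged.
Step 5: 3 + -12 = -9 — confirmed correct.
Step 6: push 7: top = 7 — no discrepancy.
Step 7: push 1: top = 1 — matches.
Step 8: push 6: top = 6 — agrees with the trace.
Step 9: 1 * 6 = 6 — no discrepancy.
Step 10: 7 + 6 = 13 — no discrepancy.
Step 11: -9 * 13 = -117 — verified.
Step 12: push 6: top = 6 — consistent with the trace.
Step 13: push -3: top = -3 — verified.
Step 14: 6 * -3 = -18 — same as recorded.
Step 15: -117 + -18 = -135 — verified.
Each recorded entry agrees with the recomputation.

no error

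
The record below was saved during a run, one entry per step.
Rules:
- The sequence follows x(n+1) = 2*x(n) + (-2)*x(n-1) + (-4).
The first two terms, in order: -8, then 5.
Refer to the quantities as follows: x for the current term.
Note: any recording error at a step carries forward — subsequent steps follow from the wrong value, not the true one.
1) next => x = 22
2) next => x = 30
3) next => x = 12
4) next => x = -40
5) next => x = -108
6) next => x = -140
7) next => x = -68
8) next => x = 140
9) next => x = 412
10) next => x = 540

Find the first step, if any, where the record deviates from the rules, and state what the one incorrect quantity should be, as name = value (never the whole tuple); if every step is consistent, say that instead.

1. x = 2*(5) + (-2)*(-8) + (-4) = 22 (verified)
2. x = 2*(22) + (-2)*(5) + (-4) = 30 (verified)
3. x = 2*(30) + (-2)*(22) + (-4) = 12 (consistent with the record)
4. x = 2*(12) + (-2)*(30) + (-4) = -40 (checks out)
5. x = 2*(-40) + (-2)*(12) + (-4) = -108 (consistent with the record)
6. x = 2*(-108) + (-2)*(-40) + (-4) = -140 (no discrepancy)
7. x = 2*(-140) + (-2)*(-108) + (-4) = -68 (consistent with the record)
8. x = 2*(-68) + (-2)*(-140) + (-4) = 140 (exactly as logged)
9. x = 2*(140) + (-2)*(-68) + (-4) = 412 (exactly as logged)
10. x = 2*(412) + (-2)*(140) + (-4) = 540 (confirmed correct)
Every step is consistent.

no error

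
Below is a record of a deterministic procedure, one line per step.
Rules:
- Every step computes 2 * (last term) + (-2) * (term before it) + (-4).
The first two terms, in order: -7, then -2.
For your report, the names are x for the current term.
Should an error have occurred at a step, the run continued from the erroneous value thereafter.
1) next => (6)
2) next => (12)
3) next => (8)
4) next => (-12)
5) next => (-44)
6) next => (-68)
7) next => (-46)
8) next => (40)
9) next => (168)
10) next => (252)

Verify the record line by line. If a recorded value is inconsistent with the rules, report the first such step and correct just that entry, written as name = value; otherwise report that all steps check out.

Recomputing the run from the initial state:
step 1: x = 6
step 2: x = 12
step 3: x = 8
step 4: x = -12
step 5: x = -44
step 6: x = -68
step 7: x = -52
step 8: x = 28
step 9: x = 156
step 10: x = 252
The first disagreement with the record is at step 7, where the value should be x = -52.

step 7, x = -52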